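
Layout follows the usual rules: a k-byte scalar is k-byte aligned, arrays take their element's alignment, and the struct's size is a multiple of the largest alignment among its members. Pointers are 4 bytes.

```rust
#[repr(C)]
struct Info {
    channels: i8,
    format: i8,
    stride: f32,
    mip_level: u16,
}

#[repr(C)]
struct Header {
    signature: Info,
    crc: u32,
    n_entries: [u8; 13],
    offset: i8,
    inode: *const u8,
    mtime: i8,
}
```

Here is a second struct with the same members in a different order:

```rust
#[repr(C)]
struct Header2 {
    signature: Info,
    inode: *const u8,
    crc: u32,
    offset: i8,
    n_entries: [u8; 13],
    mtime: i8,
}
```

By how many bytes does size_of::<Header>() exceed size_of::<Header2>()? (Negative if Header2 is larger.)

4

Info: @0: channels [1B, align 1] → 1; @1: format [1B, align 1] → 2; +2 pad (align 4); @4: stride [4B, align 4] → 8; @8: mip_level [2B, align 2] → 10; +2 tail pad (align 4); size 12, align 4
@0: signature [12B, align 4] → 12
@12: crc [4B, align 4] → 16
@16: n_entries [13B, align 1] → 29
@29: offset [1B, align 1] → 30
+2 pad (align 4)
@32: inode [4B, align 4] → 36
@36: mtime [1B, align 1] → 37
+3 tail pad (align 4)
size 40, align 4
— Header2 —
@0: signature [12B, align 4] → 12
@12: inode [4B, align 4] → 16
@16: crc [4B, align 4] → 20
@20: offset [1B, align 1] → 21
@21: n_entries [13B, align 1] → 34
@34: mtime [1B, align 1] → 35
+1 tail pad (align 4)
size 36, align 4
40 − 36 = 4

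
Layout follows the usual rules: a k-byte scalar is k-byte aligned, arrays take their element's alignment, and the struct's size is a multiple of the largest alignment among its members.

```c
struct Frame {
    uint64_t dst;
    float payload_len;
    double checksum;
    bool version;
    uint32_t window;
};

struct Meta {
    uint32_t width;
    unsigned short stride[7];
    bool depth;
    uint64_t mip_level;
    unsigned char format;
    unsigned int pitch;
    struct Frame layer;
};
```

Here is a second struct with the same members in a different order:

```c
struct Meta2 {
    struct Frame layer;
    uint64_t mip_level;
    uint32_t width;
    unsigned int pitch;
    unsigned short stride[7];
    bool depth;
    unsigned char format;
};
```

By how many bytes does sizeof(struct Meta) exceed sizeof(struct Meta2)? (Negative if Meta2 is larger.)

Frame: 0..8  dst  (8B, 8-aligned); 8..12  payload_len  (4B, 4-aligned); 12..16  -- padding (4B); 16..24  checksum  (8B, 8-aligned); 24..25  version  (1B, 1-aligned); 25..28  -- padding (3B); 28..32  window  (4B, 4-aligned); sizeof = 32, alignof = 8
0..4  width  (4B, 4-aligned)
4..18  stride  (14B, 2-aligned)
18..19  depth  (1B, 1-aligned)
19..24  -- padding (5B)
24..32  mip_level  (8B, 8-aligned)
32..33  format  (1B, 1-aligned)
33..36  -- padding (3B)
36..40  pitch  (4B, 4-aligned)
40..72  layer  (32B, 8-aligned)
sizeof = 72, alignof = 8
— Meta2 —
0..32  layer  (32B, 8-aligned)
32..40  mip_level  (8B, 8-aligned)
40..44  width  (4B, 4-aligned)
44..48  pitch  (4B, 4-aligned)
48..62  stride  (14B, 2-aligned)
62..63  depth  (1B, 1-aligned)
63..64  format  (1B, 1-aligned)
sizeof = 64, alignof = 8
72 − 64 = 8

8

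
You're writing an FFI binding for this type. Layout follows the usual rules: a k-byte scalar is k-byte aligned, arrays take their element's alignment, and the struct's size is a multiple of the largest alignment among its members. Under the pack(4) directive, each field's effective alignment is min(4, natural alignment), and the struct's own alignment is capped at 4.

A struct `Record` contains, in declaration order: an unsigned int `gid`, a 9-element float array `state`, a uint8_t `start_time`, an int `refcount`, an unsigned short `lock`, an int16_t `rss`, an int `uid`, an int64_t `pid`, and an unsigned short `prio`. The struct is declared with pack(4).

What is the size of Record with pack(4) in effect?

68

gid at 0 (size 4, align 4) → ends 4
state at 4 (size 36, align 4) → ends 40
start_time at 40 (size 1, align 1) → ends 41
pad 3 to align 4 for refcount
refcount at 44 (size 4, align 4) → ends 48
lock at 48 (size 2, align 2) → ends 50
rss at 50 (size 2, align 2) → ends 52
uid at 52 (size 4, align 4) → ends 56
pid at 56 (size 8, align 4) → ends 64
prio at 64 (size 2, align 2) → ends 66
tail pad 2 to reach multiple of 4
total 68 bytes, alignment 4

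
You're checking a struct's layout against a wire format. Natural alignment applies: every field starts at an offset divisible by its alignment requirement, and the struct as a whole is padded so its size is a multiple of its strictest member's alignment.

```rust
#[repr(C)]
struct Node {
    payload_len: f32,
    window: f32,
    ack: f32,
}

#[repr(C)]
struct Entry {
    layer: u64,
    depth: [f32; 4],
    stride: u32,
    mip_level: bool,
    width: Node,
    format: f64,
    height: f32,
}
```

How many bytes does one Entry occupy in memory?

64 bytes

Node: payload_len at 0 (size 4, align 4) → ends 4; window at 4 (size 4, align 4) → ends 8; ack at 8 (size 4, align 4) → ends 12; total 12 bytes, alignment 4
layer at 0 (size 8, align 8) → ends 8
depth at 8 (size 16, align 4) → ends 24
stride at 24 (size 4, align 4) → ends 28
mip_level at 28 (size 1, align 1) → ends 29
pad 3 to align 4 for width
width at 32 (size 12, align 4) → ends 44
pad 4 to align 8 for format
format at 48 (size 8, align 8) → ends 56
height at 56 (size 4, align 4) → ends 60
tail pad 4 to reach multiple of 8
total 64 bytes, alignment 8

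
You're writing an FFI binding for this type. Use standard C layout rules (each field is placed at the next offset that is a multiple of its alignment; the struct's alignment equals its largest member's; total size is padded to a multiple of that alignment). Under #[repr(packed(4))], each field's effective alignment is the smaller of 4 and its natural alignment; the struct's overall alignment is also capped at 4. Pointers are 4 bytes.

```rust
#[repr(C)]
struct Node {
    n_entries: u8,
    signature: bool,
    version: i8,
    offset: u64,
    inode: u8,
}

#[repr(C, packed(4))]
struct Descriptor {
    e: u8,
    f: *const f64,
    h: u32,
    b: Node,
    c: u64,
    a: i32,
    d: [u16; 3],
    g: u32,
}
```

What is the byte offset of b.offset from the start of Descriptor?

Node: @0: n_entries [1B, align 1] → 1; @1: signature [1B, align 1] → 2; @2: version [1B, align 1] → 3; +5 pad (align 8); @8: offset [8B, align 8] → 16; @16: inode [1B, align 1] → 17; +7 tail pad (align 8); size 24, align 8
@0: e [1B, align 1] → 1
+3 pad (align 4)
@4: f [4B, align 4] → 8
@8: h [4B, align 4] → 12
@12: b [24B, align 4] → 36
within Node: offset at 8
12 + 8 = 20

20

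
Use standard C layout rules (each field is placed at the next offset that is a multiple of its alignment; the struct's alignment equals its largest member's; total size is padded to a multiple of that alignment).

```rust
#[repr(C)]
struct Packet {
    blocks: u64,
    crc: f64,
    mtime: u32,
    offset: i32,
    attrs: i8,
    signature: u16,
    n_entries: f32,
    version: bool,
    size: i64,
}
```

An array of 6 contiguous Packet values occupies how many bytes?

288

@0: blocks [8B, align 8] → 8
@8: crc [8B, align 8] → 16
@16: mtime [4B, align 4] → 20
@20: offset [4B, align 4] → 24
@24: attrs [1B, align 1] → 25
+1 pad (align 2)
@26: signature [2B, align 2] → 28
@28: n_entries [4B, align 4] → 32
@32: version [1B, align 1] → 33
+7 pad (align 8)
@40: size [8B, align 8] → 48
size 48, align 8
array of 6: 6 × 48 = 288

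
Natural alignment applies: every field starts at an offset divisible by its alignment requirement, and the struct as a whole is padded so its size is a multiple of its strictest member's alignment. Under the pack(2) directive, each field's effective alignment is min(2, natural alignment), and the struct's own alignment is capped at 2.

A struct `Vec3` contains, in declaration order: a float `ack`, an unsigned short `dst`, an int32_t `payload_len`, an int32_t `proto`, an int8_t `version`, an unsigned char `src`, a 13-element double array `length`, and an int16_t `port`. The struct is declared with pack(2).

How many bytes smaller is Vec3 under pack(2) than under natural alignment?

natural layout:
  ack at 0 (size 4, align 4) → ends 4
  dst at 4 (size 2, align 2) → ends 6
  pad 2 to align 4 for payload_len
  payload_len at 8 (size 4, align 4) → ends 12
  proto at 12 (size 4, align 4) → ends 16
  version at 16 (size 1, align 1) → ends 17
  src at 17 (size 1, align 1) → ends 18
  pad 6 to align 8 for length
  length at 24 (size 104, align 8) → ends 128
  port at 128 (size 2, align 2) → ends 130
  tail pad 6 to reach multiple of 8
  total 136 bytes, alignment 8
packed(2) layout:
  ack at 0 (size 4, align 2) → ends 4
  dst at 4 (size 2, align 2) → ends 6
  payload_len at 6 (size 4, align 2) → ends 10
  proto at 10 (size 4, align 2) → ends 14
  version at 14 (size 1, align 1) → ends 15
  src at 15 (size 1, align 1) → ends 16
  length at 16 (size 104, align 2) → ends 120
  port at 120 (size 2, align 2) → ends 122
  total 122 bytes, alignment 2
136 − 122 = 14

14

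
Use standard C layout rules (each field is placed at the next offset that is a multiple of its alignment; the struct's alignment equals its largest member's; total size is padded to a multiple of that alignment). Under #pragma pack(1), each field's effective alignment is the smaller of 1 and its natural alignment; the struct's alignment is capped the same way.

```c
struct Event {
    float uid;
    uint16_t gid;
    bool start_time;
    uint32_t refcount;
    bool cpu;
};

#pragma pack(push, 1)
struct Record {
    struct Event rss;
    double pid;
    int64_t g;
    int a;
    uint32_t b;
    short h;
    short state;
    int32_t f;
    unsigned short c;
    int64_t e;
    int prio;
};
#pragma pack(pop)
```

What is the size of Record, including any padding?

62 bytes

Event: uid at 0 (size 4, align 4) → ends 4; gid at 4 (size 2, align 2) → ends 6; start_time at 6 (size 1, align 1) → ends 7; pad 1 to align 4 for refcount; refcount at 8 (size 4, align 4) → ends 12; cpu at 12 (size 1, align 1) → ends 13; tail pad 3 to reach multiple of 4; total 16 bytes, alignment 4
rss at 0 (size 16, align 1) → ends 16
pid at 16 (size 8, align 1) → ends 24
g at 24 (size 8, align 1) → ends 32
a at 32 (size 4, align 1) → ends 36
b at 36 (size 4, align 1) → ends 40
h at 40 (size 2, align 1) → ends 42
state at 42 (size 2, align 1) → ends 44
f at 44 (size 4, align 1) → ends 48
c at 48 (size 2, align 1) → ends 50
e at 50 (size 8, align 1) → ends 58
prio at 58 (size 4, align 1) → ends 62
total 62 bytes, alignment 1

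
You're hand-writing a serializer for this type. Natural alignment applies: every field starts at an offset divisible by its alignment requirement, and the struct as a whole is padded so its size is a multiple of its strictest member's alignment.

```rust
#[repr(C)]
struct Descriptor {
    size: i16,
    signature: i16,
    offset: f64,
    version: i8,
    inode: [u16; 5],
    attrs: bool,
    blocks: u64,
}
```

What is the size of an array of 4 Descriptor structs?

size at 0 (size 2, align 2) → ends 2
signature at 2 (size 2, align 2) → ends 4
pad 4 to align 8 for offset
offset at 8 (size 8, align 8) → ends 16
version at 16 (size 1, align 1) → ends 17
pad 1 to align 2 for inode
inode at 18 (size 10, align 2) → ends 28
attrs at 28 (size 1, align 1) → ends 29
pad 3 to align 8 for blocks
blocks at 32 (size 8, align 8) → ends 40
total 40 bytes, alignment 8
array of 4: 4 × 40 = 160

160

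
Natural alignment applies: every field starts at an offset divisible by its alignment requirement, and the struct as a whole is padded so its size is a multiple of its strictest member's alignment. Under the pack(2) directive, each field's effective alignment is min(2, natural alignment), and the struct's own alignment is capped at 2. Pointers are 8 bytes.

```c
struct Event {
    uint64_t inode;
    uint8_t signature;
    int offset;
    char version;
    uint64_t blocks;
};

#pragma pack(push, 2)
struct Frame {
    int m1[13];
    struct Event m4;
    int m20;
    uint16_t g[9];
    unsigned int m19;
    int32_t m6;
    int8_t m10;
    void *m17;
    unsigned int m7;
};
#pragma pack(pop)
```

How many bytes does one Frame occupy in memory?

128

Event: @0: inode [8B, align 8] → 8; @8: signature [1B, align 1] → 9; +3 pad (align 4); @12: offset [4B, align 4] → 16; @16: version [1B, align 1] → 17; +7 pad (align 8); @24: blocks [8B, align 8] → 32; size 32, align 8
@0: m1 [52B, align 2] → 52
@52: m4 [32B, align 2] → 84
@84: m20 [4B, align 2] → 88
@88: g [18B, align 2] → 106
@106: m19 [4B, align 2] → 110
@110: m6 [4B, align 2] → 114
@114: m10 [1B, align 1] → 115
+1 pad (align 2)
@116: m17 [8B, align 2] → 124
@124: m7 [4B, align 2] → 128
size 128, align 2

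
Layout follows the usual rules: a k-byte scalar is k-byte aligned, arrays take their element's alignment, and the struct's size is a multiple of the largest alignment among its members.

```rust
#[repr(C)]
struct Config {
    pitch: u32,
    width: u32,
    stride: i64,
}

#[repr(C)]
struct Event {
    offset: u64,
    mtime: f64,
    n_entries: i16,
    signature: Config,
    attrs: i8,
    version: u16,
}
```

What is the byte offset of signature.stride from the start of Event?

32

Config: 0..4  pitch  (4B, 4-aligned); 4..8  width  (4B, 4-aligned); 8..16  stride  (8B, 8-aligned); sizeof = 16, alignof = 8
0..8  offset  (8B, 8-aligned)
8..16  mtime  (8B, 8-aligned)
16..18  n_entries  (2B, 2-aligned)
18..24  -- padding (6B)
24..40  signature  (16B, 8-aligned)
within Config: stride at 8
24 + 8 = 32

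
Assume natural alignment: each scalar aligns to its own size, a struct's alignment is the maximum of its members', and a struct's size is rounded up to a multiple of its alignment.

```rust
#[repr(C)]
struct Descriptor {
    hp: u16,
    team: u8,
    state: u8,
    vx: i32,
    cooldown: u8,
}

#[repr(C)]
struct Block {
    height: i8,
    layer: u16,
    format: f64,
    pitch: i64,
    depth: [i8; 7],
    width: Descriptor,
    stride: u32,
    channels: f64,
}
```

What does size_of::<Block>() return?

Descriptor: hp at 0 (size 2, align 2) → ends 2; team at 2 (size 1, align 1) → ends 3; state at 3 (size 1, align 1) → ends 4; vx at 4 (size 4, align 4) → ends 8; cooldown at 8 (size 1, align 1) → ends 9; tail pad 3 to reach multiple of 4; total 12 bytes, alignment 4
height at 0 (size 1, align 1) → ends 1
pad 1 to align 2 for layer
layer at 2 (size 2, align 2) → ends 4
pad 4 to align 8 for format
format at 8 (size 8, align 8) → ends 16
pitch at 16 (size 8, align 8) → ends 24
depth at 24 (size 7, align 1) → ends 31
pad 1 to align 4 for width
width at 32 (size 12, align 4) → ends 44
stride at 44 (size 4, align 4) → ends 48
channels at 48 (size 8, align 8) → ends 56
total 56 bytes, alignment 8

56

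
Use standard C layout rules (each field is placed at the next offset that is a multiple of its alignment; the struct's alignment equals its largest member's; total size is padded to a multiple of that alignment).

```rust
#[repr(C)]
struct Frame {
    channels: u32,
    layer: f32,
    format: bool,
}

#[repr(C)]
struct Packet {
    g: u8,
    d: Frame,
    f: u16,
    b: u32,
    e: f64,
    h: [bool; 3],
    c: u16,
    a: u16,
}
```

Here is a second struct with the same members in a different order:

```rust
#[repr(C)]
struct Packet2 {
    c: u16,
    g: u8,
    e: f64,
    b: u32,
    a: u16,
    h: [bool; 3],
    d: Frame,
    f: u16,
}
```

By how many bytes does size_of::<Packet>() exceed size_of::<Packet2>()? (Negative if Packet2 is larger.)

-8

Frame: channels at 0 (size 4, align 4) → ends 4; layer at 4 (size 4, align 4) → ends 8; format at 8 (size 1, align 1) → ends 9; tail pad 3 to reach multiple of 4; total 12 bytes, alignment 4
g at 0 (size 1, align 1) → ends 1
pad 3 to align 4 for d
d at 4 (size 12, align 4) → ends 16
f at 16 (size 2, align 2) → ends 18
pad 2 to align 4 for b
b at 20 (size 4, align 4) → ends 24
e at 24 (size 8, align 8) → ends 32
h at 32 (size 3, align 1) → ends 35
pad 1 to align 2 for c
c at 36 (size 2, align 2) → ends 38
a at 38 (size 2, align 2) → ends 40
total 40 bytes, alignment 8
— Packet2 —
c at 0 (size 2, align 2) → ends 2
g at 2 (size 1, align 1) → ends 3
pad 5 to align 8 for e
e at 8 (size 8, align 8) → ends 16
b at 16 (size 4, align 4) → ends 20
a at 20 (size 2, align 2) → ends 22
h at 22 (size 3, align 1) → ends 25
pad 3 to align 4 for d
d at 28 (size 12, align 4) → ends 40
f at 40 (size 2, align 2) → ends 42
tail pad 6 to reach multiple of 8
total 48 bytes, alignment 8
40 − 48 = -8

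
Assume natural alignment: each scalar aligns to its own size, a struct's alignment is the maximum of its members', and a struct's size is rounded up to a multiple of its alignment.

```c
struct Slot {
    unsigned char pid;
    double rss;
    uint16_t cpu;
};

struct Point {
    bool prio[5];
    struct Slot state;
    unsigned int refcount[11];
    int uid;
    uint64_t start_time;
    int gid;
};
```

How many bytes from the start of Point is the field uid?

Slot: 0..1  pid  (1B, 1-aligned); 1..8  -- padding (7B); 8..16  rss  (8B, 8-aligned); 16..18  cpu  (2B, 2-aligned); 18..24  -- tail padding (6B); sizeof = 24, alignof = 8
0..5  prio  (5B, 1-aligned)
5..8  -- padding (3B)
8..32  state  (24B, 8-aligned)
32..76  refcount  (44B, 4-aligned)
76..80  uid  (4B, 4-aligned)

76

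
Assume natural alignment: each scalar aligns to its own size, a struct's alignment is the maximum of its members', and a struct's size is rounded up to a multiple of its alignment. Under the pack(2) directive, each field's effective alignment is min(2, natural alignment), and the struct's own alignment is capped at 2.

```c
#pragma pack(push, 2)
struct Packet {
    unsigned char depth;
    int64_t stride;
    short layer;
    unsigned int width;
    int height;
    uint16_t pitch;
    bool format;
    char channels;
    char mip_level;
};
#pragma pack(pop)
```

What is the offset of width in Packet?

@0: depth [1B, align 1] → 1
+1 pad (align 2)
@2: stride [8B, align 2] → 10
@10: layer [2B, align 2] → 12
@12: width [4B, align 2] → 16

12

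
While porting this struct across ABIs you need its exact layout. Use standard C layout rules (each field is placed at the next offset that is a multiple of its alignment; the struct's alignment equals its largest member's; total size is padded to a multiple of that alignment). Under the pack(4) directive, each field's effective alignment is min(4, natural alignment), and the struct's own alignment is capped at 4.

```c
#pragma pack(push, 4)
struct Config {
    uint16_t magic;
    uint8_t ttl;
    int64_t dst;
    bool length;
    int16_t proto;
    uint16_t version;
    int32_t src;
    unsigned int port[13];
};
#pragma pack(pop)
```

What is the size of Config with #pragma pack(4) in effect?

@0: magic [2B, align 2] → 2
@2: ttl [1B, align 1] → 3
+1 pad (align 4)
@4: dst [8B, align 4] → 12
@12: length [1B, align 1] → 13
+1 pad (align 2)
@14: proto [2B, align 2] → 16
@16: version [2B, align 2] → 18
+2 pad (align 4)
@20: src [4B, align 4] → 24
@24: port [52B, align 4] → 76
size 76, align 4

76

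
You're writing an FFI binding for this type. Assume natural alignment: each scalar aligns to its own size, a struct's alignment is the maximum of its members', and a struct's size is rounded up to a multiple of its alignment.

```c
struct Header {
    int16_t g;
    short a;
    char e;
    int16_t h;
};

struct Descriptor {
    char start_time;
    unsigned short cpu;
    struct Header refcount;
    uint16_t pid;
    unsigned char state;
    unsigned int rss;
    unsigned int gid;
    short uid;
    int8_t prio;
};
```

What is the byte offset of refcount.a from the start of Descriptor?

Header: @0: g [2B, align 2] → 2; @2: a [2B, align 2] → 4; @4: e [1B, align 1] → 5; +1 pad (align 2); @6: h [2B, align 2] → 8; size 8, align 2
@0: start_time [1B, align 1] → 1
+1 pad (align 2)
@2: cpu [2B, align 2] → 4
@4: refcount [8B, align 2] → 12
within Header: a at 2
4 + 2 = 6

6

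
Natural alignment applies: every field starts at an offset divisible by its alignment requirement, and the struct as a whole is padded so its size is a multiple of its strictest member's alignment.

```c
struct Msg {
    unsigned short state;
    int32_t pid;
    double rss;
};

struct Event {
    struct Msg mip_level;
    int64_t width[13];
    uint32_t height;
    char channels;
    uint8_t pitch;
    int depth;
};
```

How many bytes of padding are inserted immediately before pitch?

Msg: state at 0 (size 2, align 2) → ends 2; pad 2 to align 4 for pid; pid at 4 (size 4, align 4) → ends 8; rss at 8 (size 8, align 8) → ends 16; total 16 bytes, alignment 8
mip_level at 0 (size 16, align 8) → ends 16
width at 16 (size 104, align 8) → ends 120
height at 120 (size 4, align 4) → ends 124
channels at 124 (size 1, align 1) → ends 125
pitch at 125 (size 1, align 1) → ends 126

0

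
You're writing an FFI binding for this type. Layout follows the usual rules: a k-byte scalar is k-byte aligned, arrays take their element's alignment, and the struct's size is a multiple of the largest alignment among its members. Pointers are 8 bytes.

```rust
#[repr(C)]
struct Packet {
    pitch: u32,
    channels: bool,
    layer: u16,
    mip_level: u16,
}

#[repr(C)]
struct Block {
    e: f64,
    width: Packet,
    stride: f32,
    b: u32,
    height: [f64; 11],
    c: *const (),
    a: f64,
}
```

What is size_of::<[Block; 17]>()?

Packet: @0: pitch [4B, align 4] → 4; @4: channels [1B, align 1] → 5; +1 pad (align 2); @6: layer [2B, align 2] → 8; @8: mip_level [2B, align 2] → 10; +2 tail pad (align 4); size 12, align 4
@0: e [8B, align 8] → 8
@8: width [12B, align 4] → 20
@20: stride [4B, align 4] → 24
@24: b [4B, align 4] → 28
+4 pad (align 8)
@32: height [88B, align 8] → 120
@120: c [8B, align 8] → 128
@128: a [8B, align 8] → 136
size 136, align 8
array of 17: 17 × 136 = 2312

2312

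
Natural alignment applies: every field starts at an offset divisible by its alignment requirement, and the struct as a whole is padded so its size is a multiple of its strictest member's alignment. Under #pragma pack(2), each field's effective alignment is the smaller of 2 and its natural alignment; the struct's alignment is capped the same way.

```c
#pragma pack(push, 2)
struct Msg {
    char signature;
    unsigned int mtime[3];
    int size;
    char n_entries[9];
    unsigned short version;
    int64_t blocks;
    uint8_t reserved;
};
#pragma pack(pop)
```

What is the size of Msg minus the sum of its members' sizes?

0..1  signature  (1B, 1-aligned)
1..2  -- padding (1B)
2..14  mtime  (12B, 2-aligned)
14..18  size  (4B, 2-aligned)
18..27  n_entries  (9B, 1-aligned)
27..28  -- padding (1B)
28..30  version  (2B, 2-aligned)
30..38  blocks  (8B, 2-aligned)
38..39  reserved  (1B, 1-aligned)
39..40  -- tail padding (1B)
sizeof = 40, alignof = 2
data bytes 37, size 40 → padding 3

3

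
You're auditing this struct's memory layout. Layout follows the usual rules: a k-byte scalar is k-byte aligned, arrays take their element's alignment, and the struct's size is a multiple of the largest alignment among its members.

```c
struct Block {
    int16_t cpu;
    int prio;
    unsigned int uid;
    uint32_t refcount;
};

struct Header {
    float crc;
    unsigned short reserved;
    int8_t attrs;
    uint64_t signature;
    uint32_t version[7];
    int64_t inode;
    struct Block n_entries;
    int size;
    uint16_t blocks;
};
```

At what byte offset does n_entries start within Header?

56

Block: 0..2  cpu  (2B, 2-aligned); 2..4  -- padding (2B); 4..8  prio  (4B, 4-aligned); 8..12  uid  (4B, 4-aligned); 12..16  refcount  (4B, 4-aligned); sizeof = 16, alignof = 4
0..4  crc  (4B, 4-aligned)
4..6  reserved  (2B, 2-aligned)
6..7  attrs  (1B, 1-aligned)
7..8  -- padding (1B)
8..16  signature  (8B, 8-aligned)
16..44  version  (28B, 4-aligned)
44..48  -- padding (4B)
48..56  inode  (8B, 8-aligned)
56..72  n_entries  (16B, 4-aligned)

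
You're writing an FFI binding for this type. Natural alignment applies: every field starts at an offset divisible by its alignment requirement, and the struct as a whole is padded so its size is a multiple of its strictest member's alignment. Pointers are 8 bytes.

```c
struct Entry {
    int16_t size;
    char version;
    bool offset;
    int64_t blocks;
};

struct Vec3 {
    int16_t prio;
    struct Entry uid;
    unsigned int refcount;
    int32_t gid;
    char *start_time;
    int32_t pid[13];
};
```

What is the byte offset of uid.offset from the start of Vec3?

11

Entry: size at 0 (size 2, align 2) → ends 2; version at 2 (size 1, align 1) → ends 3; offset at 3 (size 1, align 1) → ends 4; pad 4 to align 8 for blocks; blocks at 8 (size 8, align 8) → ends 16; total 16 bytes, alignment 8
prio at 0 (size 2, align 2) → ends 2
pad 6 to align 8 for uid
uid at 8 (size 16, align 8) → ends 24
within Entry: offset at 3
8 + 3 = 11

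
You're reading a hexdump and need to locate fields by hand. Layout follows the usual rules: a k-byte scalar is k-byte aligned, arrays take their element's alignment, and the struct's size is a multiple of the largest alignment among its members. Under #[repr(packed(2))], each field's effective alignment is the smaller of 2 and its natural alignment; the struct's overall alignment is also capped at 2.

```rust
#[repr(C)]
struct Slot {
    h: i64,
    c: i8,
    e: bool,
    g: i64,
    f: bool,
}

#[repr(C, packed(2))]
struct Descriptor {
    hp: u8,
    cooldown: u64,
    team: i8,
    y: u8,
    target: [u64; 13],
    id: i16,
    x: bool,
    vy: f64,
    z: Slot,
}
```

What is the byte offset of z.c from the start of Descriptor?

Slot: h at 0 (size 8, align 8) → ends 8; c at 8 (size 1, align 1) → ends 9; e at 9 (size 1, align 1) → ends 10; pad 6 to align 8 for g; g at 16 (size 8, align 8) → ends 24; f at 24 (size 1, align 1) → ends 25; tail pad 7 to reach multiple of 8; total 32 bytes, alignment 8
hp at 0 (size 1, align 1) → ends 1
pad 1 to align 2 for cooldown
cooldown at 2 (size 8, align 2) → ends 10
team at 10 (size 1, align 1) → ends 11
y at 11 (size 1, align 1) → ends 12
target at 12 (size 104, align 2) → ends 116
id at 116 (size 2, align 2) → ends 118
x at 118 (size 1, align 1) → ends 119
pad 1 to align 2 for vy
vy at 120 (size 8, align 2) → ends 128
z at 128 (size 32, align 2) → ends 160
within Slot: c at 8
128 + 8 = 136

136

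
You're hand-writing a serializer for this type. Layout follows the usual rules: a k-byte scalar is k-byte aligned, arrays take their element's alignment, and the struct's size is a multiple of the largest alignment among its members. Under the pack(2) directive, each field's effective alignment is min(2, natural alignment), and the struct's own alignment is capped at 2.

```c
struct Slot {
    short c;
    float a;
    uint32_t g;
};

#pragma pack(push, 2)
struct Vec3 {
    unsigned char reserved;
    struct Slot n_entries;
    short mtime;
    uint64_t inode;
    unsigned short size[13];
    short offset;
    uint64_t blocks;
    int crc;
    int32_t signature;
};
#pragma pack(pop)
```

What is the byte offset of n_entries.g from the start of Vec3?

Slot: 0..2  c  (2B, 2-aligned); 2..4  -- padding (2B); 4..8  a  (4B, 4-aligned); 8..12  g  (4B, 4-aligned); sizeof = 12, alignof = 4
0..1  reserved  (1B, 1-aligned)
1..2  -- padding (1B)
2..14  n_entries  (12B, 2-aligned)
within Slot: g at 8
2 + 8 = 10

10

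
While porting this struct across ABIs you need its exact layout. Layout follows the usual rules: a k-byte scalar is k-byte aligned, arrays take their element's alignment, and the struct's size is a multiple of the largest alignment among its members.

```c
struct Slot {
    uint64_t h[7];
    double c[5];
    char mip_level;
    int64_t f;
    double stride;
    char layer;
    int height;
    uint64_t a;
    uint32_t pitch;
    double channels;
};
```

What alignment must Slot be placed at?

8

member alignments: h=8, c=8, mip_level=1, f=8, stride=8, layer=1, height=4, a=8, pitch=4, channels=8
max = 8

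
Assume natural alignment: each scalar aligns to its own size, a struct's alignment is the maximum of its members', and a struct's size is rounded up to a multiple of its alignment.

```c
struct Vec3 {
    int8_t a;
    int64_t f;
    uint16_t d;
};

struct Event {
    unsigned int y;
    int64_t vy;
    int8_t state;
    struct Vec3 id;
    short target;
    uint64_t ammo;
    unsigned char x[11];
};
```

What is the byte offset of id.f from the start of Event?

32

Vec3: @0: a [1B, align 1] → 1; +7 pad (align 8); @8: f [8B, align 8] → 16; @16: d [2B, align 2] → 18; +6 tail pad (align 8); size 24, align 8
@0: y [4B, align 4] → 4
+4 pad (align 8)
@8: vy [8B, align 8] → 16
@16: state [1B, align 1] → 17
+7 pad (align 8)
@24: id [24B, align 8] → 48
within Vec3: f at 8
24 + 8 = 32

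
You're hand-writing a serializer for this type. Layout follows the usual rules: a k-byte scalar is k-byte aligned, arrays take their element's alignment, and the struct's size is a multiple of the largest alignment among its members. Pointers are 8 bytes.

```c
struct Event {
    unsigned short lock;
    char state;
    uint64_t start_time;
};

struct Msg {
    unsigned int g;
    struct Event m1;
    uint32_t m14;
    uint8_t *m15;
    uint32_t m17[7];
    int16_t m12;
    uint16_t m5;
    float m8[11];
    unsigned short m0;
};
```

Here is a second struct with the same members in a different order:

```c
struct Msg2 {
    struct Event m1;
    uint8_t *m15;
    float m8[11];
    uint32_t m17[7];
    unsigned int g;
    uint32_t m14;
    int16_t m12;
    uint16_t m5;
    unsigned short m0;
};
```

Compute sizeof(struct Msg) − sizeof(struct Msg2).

8

Event: lock at 0 (size 2, align 2) → ends 2; state at 2 (size 1, align 1) → ends 3; pad 5 to align 8 for start_time; start_time at 8 (size 8, align 8) → ends 16; total 16 bytes, alignment 8
g at 0 (size 4, align 4) → ends 4
pad 4 to align 8 for m1
m1 at 8 (size 16, align 8) → ends 24
m14 at 24 (size 4, align 4) → ends 28
pad 4 to align 8 for m15
m15 at 32 (size 8, align 8) → ends 40
m17 at 40 (size 28, align 4) → ends 68
m12 at 68 (size 2, align 2) → ends 70
m5 at 70 (size 2, align 2) → ends 72
m8 at 72 (size 44, align 4) → ends 116
m0 at 116 (size 2, align 2) → ends 118
tail pad 2 to reach multiple of 8
total 120 bytes, alignment 8
— Msg2 —
m1 at 0 (size 16, align 8) → ends 16
m15 at 16 (size 8, align 8) → ends 24
m8 at 24 (size 44, align 4) → ends 68
m17 at 68 (size 28, align 4) → ends 96
g at 96 (size 4, align 4) → ends 100
m14 at 100 (size 4, align 4) → ends 104
m12 at 104 (size 2, align 2) → ends 106
m5 at 106 (size 2, align 2) → ends 108
m0 at 108 (size 2, align 2) → ends 110
tail pad 2 to reach multiple of 8
total 112 bytes, alignment 8
120 − 112 = 8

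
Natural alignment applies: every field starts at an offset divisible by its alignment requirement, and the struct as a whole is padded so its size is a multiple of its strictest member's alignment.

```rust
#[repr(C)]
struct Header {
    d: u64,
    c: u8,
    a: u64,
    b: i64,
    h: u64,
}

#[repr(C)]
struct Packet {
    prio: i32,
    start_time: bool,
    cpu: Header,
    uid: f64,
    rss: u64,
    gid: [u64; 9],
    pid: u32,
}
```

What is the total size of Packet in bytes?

144

Header: 0..8  d  (8B, 8-aligned); 8..9  c  (1B, 1-aligned); 9..16  -- padding (7B); 16..24  a  (8B, 8-aligned); 24..32  b  (8B, 8-aligned); 32..40  h  (8B, 8-aligned); sizeof = 40, alignof = 8
0..4  prio  (4B, 4-aligned)
4..5  start_time  (1B, 1-aligned)
5..8  -- padding (3B)
8..48  cpu  (40B, 8-aligned)
48..56  uid  (8B, 8-aligned)
56..64  rss  (8B, 8-aligned)
64..136  gid  (72B, 8-aligned)
136..140  pid  (4B, 4-aligned)
140..144  -- tail padding (4B)
sizeof = 144, alignof = 8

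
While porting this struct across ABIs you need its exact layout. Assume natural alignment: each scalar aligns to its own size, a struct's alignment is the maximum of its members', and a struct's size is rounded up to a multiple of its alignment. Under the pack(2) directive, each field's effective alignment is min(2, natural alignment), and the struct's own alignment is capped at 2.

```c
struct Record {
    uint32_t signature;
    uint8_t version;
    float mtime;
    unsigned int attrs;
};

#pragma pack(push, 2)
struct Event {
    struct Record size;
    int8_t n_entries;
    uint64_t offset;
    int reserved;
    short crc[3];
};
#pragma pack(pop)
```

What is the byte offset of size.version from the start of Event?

4

Record: signature at 0 (size 4, align 4) → ends 4; version at 4 (size 1, align 1) → ends 5; pad 3 to align 4 for mtime; mtime at 8 (size 4, align 4) → ends 12; attrs at 12 (size 4, align 4) → ends 16; total 16 bytes, alignment 4
size at 0 (size 16, align 2) → ends 16
within Record: version at 4
0 + 4 = 4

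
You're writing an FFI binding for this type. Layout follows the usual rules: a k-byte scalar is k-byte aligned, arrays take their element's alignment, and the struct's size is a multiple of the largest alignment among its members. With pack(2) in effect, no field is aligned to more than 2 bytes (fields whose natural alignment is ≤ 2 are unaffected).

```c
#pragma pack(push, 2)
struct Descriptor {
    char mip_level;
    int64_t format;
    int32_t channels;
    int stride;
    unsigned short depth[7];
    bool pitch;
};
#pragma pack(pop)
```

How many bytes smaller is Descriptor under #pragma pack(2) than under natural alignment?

natural layout:
  0..1  mip_level  (1B, 1-aligned)
  1..8  -- padding (7B)
  8..16  format  (8B, 8-aligned)
  16..20  channels  (4B, 4-aligned)
  20..24  stride  (4B, 4-aligned)
  24..38  depth  (14B, 2-aligned)
  38..39  pitch  (1B, 1-aligned)
  39..40  -- tail padding (1B)
  sizeof = 40, alignof = 8
packed(2) layout:
  0..1  mip_level  (1B, 1-aligned)
  1..2  -- padding (1B)
  2..10  format  (8B, 2-aligned)
  10..14  channels  (4B, 2-aligned)
  14..18  stride  (4B, 2-aligned)
  18..32  depth  (14B, 2-aligned)
  32..33  pitch  (1B, 1-aligned)
  33..34  -- tail padding (1B)
  sizeof = 34, alignof = 2
40 − 34 = 6

6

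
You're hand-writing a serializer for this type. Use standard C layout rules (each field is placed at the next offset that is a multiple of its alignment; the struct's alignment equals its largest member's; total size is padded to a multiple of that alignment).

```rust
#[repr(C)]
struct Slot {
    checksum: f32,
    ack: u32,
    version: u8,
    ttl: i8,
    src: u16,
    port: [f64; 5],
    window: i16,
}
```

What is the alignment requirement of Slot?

member alignments: checksum=4, ack=4, version=1, ttl=1, src=2, port=8, window=2
max = 8

8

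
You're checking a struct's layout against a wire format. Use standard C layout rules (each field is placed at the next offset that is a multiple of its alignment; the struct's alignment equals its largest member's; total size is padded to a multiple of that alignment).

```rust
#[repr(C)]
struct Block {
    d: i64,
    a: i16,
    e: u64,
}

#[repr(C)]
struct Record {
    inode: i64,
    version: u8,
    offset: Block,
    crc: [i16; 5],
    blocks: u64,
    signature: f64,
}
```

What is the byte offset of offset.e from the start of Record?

32

Block: 0..8  d  (8B, 8-aligned); 8..10  a  (2B, 2-aligned); 10..16  -- padding (6B); 16..24  e  (8B, 8-aligned); sizeof = 24, alignof = 8
0..8  inode  (8B, 8-aligned)
8..9  version  (1B, 1-aligned)
9..16  -- padding (7B)
16..40  offset  (24B, 8-aligned)
within Block: e at 16
16 + 16 = 32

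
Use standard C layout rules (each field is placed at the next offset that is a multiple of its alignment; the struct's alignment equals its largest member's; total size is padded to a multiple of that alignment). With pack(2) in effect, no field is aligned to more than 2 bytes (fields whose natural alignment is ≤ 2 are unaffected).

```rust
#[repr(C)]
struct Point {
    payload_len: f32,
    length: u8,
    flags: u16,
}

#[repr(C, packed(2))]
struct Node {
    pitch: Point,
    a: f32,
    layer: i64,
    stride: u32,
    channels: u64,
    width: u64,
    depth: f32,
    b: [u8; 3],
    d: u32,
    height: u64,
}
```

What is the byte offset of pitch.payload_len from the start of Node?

0

Point: @0: payload_len [4B, align 4] → 4; @4: length [1B, align 1] → 5; +1 pad (align 2); @6: flags [2B, align 2] → 8; size 8, align 4
@0: pitch [8B, align 2] → 8
within Point: payload_len at 0
0 + 0 = 0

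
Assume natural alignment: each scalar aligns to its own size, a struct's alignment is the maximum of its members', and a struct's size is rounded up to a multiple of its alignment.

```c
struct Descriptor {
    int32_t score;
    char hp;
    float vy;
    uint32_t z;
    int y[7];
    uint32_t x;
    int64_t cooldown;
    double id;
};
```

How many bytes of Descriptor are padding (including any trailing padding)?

@0: score [4B, align 4] → 4
@4: hp [1B, align 1] → 5
+3 pad (align 4)
@8: vy [4B, align 4] → 12
@12: z [4B, align 4] → 16
@16: y [28B, align 4] → 44
@44: x [4B, align 4] → 48
@48: cooldown [8B, align 8] → 56
@56: id [8B, align 8] → 64
size 64, align 8
data bytes 61, size 64 → padding 3

3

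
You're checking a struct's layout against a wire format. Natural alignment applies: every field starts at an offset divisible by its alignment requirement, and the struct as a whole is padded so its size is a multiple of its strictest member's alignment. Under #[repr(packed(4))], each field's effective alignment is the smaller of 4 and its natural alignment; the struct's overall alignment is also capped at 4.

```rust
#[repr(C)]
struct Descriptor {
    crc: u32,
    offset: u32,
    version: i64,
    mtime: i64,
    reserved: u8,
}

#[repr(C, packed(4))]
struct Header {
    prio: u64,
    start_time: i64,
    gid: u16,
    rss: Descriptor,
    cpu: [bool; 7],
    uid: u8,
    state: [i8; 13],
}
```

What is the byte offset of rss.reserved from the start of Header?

Descriptor: @0: crc [4B, align 4] → 4; @4: offset [4B, align 4] → 8; @8: version [8B, align 8] → 16; @16: mtime [8B, align 8] → 24; @24: reserved [1B, align 1] → 25; +7 tail pad (align 8); size 32, align 8
@0: prio [8B, align 4] → 8
@8: start_time [8B, align 4] → 16
@16: gid [2B, align 2] → 18
+2 pad (align 4)
@20: rss [32B, align 4] → 52
within Descriptor: reserved at 24
20 + 24 = 44

44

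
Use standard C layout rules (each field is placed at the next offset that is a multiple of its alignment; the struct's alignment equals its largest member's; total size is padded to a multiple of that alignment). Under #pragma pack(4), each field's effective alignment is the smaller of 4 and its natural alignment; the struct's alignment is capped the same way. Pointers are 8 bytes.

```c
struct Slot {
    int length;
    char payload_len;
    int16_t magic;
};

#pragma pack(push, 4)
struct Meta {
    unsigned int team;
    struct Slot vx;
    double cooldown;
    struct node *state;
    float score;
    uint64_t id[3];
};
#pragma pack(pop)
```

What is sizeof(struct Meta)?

Slot: length at 0 (size 4, align 4) → ends 4; payload_len at 4 (size 1, align 1) → ends 5; pad 1 to align 2 for magic; magic at 6 (size 2, align 2) → ends 8; total 8 bytes, alignment 4
team at 0 (size 4, align 4) → ends 4
vx at 4 (size 8, align 4) → ends 12
cooldown at 12 (size 8, align 4) → ends 20
state at 20 (size 8, align 4) → ends 28
score at 28 (size 4, align 4) → ends 32
id at 32 (size 24, align 4) → ends 56
total 56 bytes, alignment 4

56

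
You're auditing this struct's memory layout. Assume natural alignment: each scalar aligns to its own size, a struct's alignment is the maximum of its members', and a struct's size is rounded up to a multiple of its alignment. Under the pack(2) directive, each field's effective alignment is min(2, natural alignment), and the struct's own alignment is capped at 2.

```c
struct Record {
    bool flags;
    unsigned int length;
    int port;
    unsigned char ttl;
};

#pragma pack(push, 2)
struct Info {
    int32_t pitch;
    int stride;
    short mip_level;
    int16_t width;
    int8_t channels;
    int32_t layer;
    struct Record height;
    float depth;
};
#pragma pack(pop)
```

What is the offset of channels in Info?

Record: flags at 0 (size 1, align 1) → ends 1; pad 3 to align 4 for length; length at 4 (size 4, align 4) → ends 8; port at 8 (size 4, align 4) → ends 12; ttl at 12 (size 1, align 1) → ends 13; tail pad 3 to reach multiple of 4; total 16 bytes, alignment 4
pitch at 0 (size 4, align 2) → ends 4
stride at 4 (size 4, align 2) → ends 8
mip_level at 8 (size 2, align 2) → ends 10
width at 10 (size 2, align 2) → ends 12
channels at 12 (size 1, align 1) → ends 13

12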